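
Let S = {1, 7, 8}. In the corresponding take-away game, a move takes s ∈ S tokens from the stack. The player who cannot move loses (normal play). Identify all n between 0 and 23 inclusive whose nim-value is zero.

0, 2, 4, 6, 15, 17, 19, 21

G(0) = 0
G(1) = mex{0} = 1
G(2) = mex{1} = 0
G(3) = mex{0} = 1
G(4) = mex{1} = 0
G(5) = mex{0} = 1
G(6) = mex{1} = 0
G(7) = mex{0,0} = 1
G(8) = mex{1,1,0} = 2
G(9) = mex{2,0,1} = 3
G(10) = mex{3,1,0} = 2
G(11) = mex{2,0,1} = 3
G(12) = mex{3,1,0} = 2
G(13) = mex{2,0,1} = 3
G(14) = mex{3,1,0} = 2
G(15) = mex{2,2,1} = 0
G(16) = mex{0,3,2} = 1
G(17) = mex{1,2,3} = 0
G(18) = mex{0,3,2} = 1
G(19) = mex{1,2,3} = 0
G(20) = mex{0,3,2} = 1
G(21) = mex{1,2,3} = 0
G(22) = mex{0,0,2} = 1
G(23) = mex{1,1,0} = 2
P-positions are exactly the n with G(n) = 0.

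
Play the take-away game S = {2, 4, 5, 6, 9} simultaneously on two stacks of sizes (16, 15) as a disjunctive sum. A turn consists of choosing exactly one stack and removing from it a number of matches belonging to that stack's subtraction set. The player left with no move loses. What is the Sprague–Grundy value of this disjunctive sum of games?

All stacks use S = {2, 4, 5, 6, 9}:
G(0) = 0
G(1) = mex{} = 0
G(2) = mex{0} = 1
G(3) = mex{0} = 1
G(4) = mex{1,0} = 2
G(5) = mex{1,0,0} = 2
G(6) = mex{2,1,0,0} = 3
G(7) = mex{2,1,1,0} = 3
G(8) = mex{3,2,1,1} = 0
G(9) = mex{3,2,2,1,0} = 4
G(10) = mex{0,3,2,2,0} = 1
G(11) = mex{4,3,3,2,1} = 0
G(12) = mex{1,0,3,3,1} = 2
G(13) = mex{0,4,0,3,2} = 1
G(14) = mex{2,1,4,0,2} = 3
G(15) = mex{1,0,1,4,3} = 2
G(16) = mex{3,2,0,1,3} = 4
Stack A: G(16) = 4.
Stack B: G(15) = 2.
Combined Grundy value = 4 ⊕ 2 = 6.

6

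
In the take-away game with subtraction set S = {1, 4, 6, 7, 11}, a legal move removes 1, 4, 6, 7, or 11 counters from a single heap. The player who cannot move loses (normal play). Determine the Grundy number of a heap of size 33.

0

n :  0  1  2  3  4  5  6  7  8  9 10 11 12 13 14 15 16 17 18 19 20 21 22 23 24 25 26 27 28 29 30 31 32 33
G :  0  1  0  1  2  0  1  2  3  2  0  1  2  3  4  0  1  2  0  1  0  1  2  0  1  2  3  2  0  1  2  3  4  0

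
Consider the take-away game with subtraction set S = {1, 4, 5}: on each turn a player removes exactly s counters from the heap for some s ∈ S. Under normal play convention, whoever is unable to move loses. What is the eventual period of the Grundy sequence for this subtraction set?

8

G(0) = 0
G(1) = mex{0} = 1
G(2) = mex{1} = 0
G(3) = mex{0} = 1
G(4) = mex{1,0} = 2
G(5) = mex{2,1,0} = 3
G(6) = mex{3,0,1} = 2
G(7) = mex{2,1,0} = 3
G(8) = mex{3,2,1} = 0
G(9) = mex{0,3,2} = 1
G(10) = mex{1,2,3} = 0
G(11) = mex{0,3,2} = 1
G(12) = mex{1,0,3} = 2
G(13) = mex{2,1,0} = 3
G(14) = mex{3,0,1} = 2
G(15) = mex{2,1,0} = 3
G(16) = mex{3,2,1} = 0
G(17) = mex{0,3,2} = 1
G(n+8) = G(n) holds for n = 0,…,4 (a full window of length max(S) = 5), so the sequence is purely periodic with period 8.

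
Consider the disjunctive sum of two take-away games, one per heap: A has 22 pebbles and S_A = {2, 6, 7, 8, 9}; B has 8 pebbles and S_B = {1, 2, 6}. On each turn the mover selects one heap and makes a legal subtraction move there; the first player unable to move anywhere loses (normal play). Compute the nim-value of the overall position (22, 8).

0

Heap A, S = {2, 6, 7, 8, 9}:
n :  0  1  2  3  4  5  6  7  8  9 10 11 12 13 14 15 16 17 18 19 20 21 22
G :  0  0  1  1  0  0  1  1  2  2  3  3  2  2  3  0  0  1  1  0  0  1  1
G_A(22) = 1.
Heap B, S = {1, 2, 6}:
G(0) = 0
G(1) = mex{0} = 1
G(2) = mex{1,0} = 2
G(3) = mex{2,1} = 0
G(4) = mex{0,2} = 1
G(5) = mex{1,0} = 2
G(6) = mex{2,1,0} = 3
G(7) = mex{3,2,1} = 0
G(8) = mex{0,3,2} = 1
G_B(8) = 1.
Combined Grundy value = 1 ⊕ 1 = 0.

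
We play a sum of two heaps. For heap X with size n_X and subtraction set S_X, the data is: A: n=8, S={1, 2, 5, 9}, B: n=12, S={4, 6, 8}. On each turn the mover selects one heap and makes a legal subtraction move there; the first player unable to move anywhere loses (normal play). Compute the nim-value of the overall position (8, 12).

Heap A, S = {1, 2, 5, 9}:
G(0) = 0
G(1) = mex{0} = 1
G(2) = mex{1,0} = 2
G(3) = mex{2,1} = 0
G(4) = mex{0,2} = 1
G(5) = mex{1,0,0} = 2
G(6) = mex{2,1,1} = 0
G(7) = mex{0,2,2} = 1
G(8) = mex{1,0,0} = 2
G_A(8) = 2.
Heap B, S = {4, 6, 8}:
n :  0  1  2  3  4  5  6  7  8  9 10 11 12
G :  0  0  0  0  1  1  1  1  2  2  2  2  0
G_B(12) = 0.
Combined Grundy value = 2 ⊕ 0 = 2.

2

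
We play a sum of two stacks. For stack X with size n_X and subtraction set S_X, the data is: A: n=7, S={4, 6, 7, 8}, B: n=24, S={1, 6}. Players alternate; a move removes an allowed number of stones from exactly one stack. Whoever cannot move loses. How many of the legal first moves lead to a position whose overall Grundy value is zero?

Stack A, S = {4, 6, 7, 8}:
n : 0 1 2 3 4 5 6 7
G : 0 0 0 0 1 1 1 1
G_A(7) = 1.
Stack B, S = {1, 6}:
G(0) = 0
G(1) = mex{0} = 1
G(2) = mex{1} = 0
G(3) = mex{0} = 1
G(4) = mex{1} = 0
G(5) = mex{0} = 1
G(6) = mex{1,0} = 2
G(7) = mex{2,1} = 0
G(8) = mex{0,0} = 1
G(9) = mex{1,1} = 0
G(10) = mex{0,0} = 1
G(11) = mex{1,1} = 0
G(12) = mex{0,2} = 1
G(13) = mex{1,0} = 2
G(14) = mex{2,1} = 0
G(15) = mex{0,0} = 1
G(16) = mex{1,1} = 0
G(17) = mex{0,0} = 1
G(18) = mex{1,1} = 0
G(19) = mex{0,2} = 1
G(20) = mex{1,0} = 2
G(21) = mex{2,1} = 0
G(22) = mex{0,0} = 1
G(23) = mex{1,1} = 0
G(24) = mex{0,0} = 1
G_B(24) = 1.
Combined Grundy value = 1 ⊕ 1 = 0.
A winning move leaves total XOR = 0, i.e. changes one component's Grundy value g to g ⊕ X where X is the current total.
Stack A: target g' = 1⊕0 = 1, but every legal move changes the Grundy value (mex property), so 0 moves.
Stack B: target g' = 1⊕0 = 1, but every legal move changes the Grundy value (mex property), so 0 moves.

0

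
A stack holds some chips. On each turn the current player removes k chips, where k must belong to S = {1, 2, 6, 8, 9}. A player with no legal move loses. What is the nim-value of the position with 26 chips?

n :  0  1  2  3  4  5  6  7  8  9 10 11 12 13 14 15 16 17 18 19 20 21 22 23 24 25 26
G :  0  1  2  0  1  2  3  0  1  2  0  1  2  3  0  1  2  0  1  2  3  0  1  2  0  1  2

2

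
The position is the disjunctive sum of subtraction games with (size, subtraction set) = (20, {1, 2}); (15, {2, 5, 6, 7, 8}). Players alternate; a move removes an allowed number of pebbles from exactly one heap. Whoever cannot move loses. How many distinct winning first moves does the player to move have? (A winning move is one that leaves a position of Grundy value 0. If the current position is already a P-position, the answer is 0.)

3

Heap A, S = {1, 2}:
G(0) = 0
G(1) = mex{0} = 1
G(2) = mex{1,0} = 2
G(3) = mex{2,1} = 0
G(4) = mex{0,2} = 1
G(5) = mex{1,0} = 2
G(6) = mex{2,1} = 0
G(7) = mex{0,2} = 1
G(8) = mex{1,0} = 2
G(9) = mex{2,1} = 0
G(10) = mex{0,2} = 1
G(11) = mex{1,0} = 2
G(12) = mex{2,1} = 0
G(13) = mex{0,2} = 1
G(14) = mex{1,0} = 2
G(15) = mex{2,1} = 0
G(16) = mex{0,2} = 1
G(17) = mex{1,0} = 2
G(18) = mex{2,1} = 0
G(19) = mex{0,2} = 1
G(20) = mex{1,0} = 2
G_A(20) = 2.
Heap B, S = {2, 5, 6, 7, 8}:
n :  0  1  2  3  4  5  6  7  8  9 10 11 12 13 14 15
G :  0  0  1  1  0  2  1  3  2  2  3  3  4  0  0  1
G_B(15) = 1.
Combined Grundy value = 2 ⊕ 1 = 3.
A winning move leaves total XOR = 0, i.e. changes one component's Grundy value g to g ⊕ X where X is the current total.
Heap A: need g' = 2⊕3 = 1. Options: 20−1→G=1, 20−2→G=0. Hits: 1.
Heap B: need g' = 1⊕3 = 2. Options: 15−2→G=0, 15−5→G=3, 15−6→G=2, 15−7→G=2, 15−8→G=3. Hits: 2.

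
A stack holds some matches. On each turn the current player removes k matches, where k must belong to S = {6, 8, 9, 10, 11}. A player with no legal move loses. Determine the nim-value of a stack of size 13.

2

G(0) = 0
G(1) = mex{} = 0
G(2) = mex{} = 0
G(3) = mex{} = 0
G(4) = mex{} = 0
G(5) = mex{} = 0
G(6) = mex{0} = 1
G(7) = mex{0} = 1
G(8) = mex{0,0} = 1
G(9) = mex{0,0,0} = 1
G(10) = mex{0,0,0,0} = 1
G(11) = mex{0,0,0,0,0} = 1
G(12) = mex{1,0,0,0,0} = 2
G(13) = mex{1,0,0,0,0} = 2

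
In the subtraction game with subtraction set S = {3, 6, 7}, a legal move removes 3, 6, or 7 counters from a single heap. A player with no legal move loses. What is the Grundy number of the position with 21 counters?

0

G(0) = 0
G(1) = mex{} = 0
G(2) = mex{} = 0
G(3) = mex{0} = 1
G(4) = mex{0} = 1
G(5) = mex{0} = 1
G(6) = mex{1,0} = 2
G(7) = mex{1,0,0} = 2
G(8) = mex{1,0,0} = 2
G(9) = mex{2,1,0} = 3
G(10) = mex{2,1,1} = 0
G(11) = mex{2,1,1} = 0
G(12) = mex{3,2,1} = 0
G(13) = mex{0,2,2} = 1
G(14) = mex{0,2,2} = 1
G(15) = mex{0,3,2} = 1
G(16) = mex{1,0,3} = 2
G(17) = mex{1,0,0} = 2
G(18) = mex{1,0,0} = 2
G(19) = mex{2,1,0} = 3
G(20) = mex{2,1,1} = 0
G(21) = mex{2,1,1} = 0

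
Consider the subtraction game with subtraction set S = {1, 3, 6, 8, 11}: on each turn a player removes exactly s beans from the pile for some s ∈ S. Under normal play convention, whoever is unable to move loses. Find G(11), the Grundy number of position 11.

n :  0  1  2  3  4  5  6  7  8  9 10 11
G :  0  1  0  1  0  1  2  3  2  0  1  3

3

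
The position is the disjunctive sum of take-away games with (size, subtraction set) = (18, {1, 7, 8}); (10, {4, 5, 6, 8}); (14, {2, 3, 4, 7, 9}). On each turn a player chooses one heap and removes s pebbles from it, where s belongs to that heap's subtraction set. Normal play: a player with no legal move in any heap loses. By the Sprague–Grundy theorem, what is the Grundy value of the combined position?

2

Heap A, S = {1, 7, 8}:
G(0) = 0
G(1) = mex{0} = 1
G(2) = mex{1} = 0
G(3) = mex{0} = 1
G(4) = mex{1} = 0
G(5) = mex{0} = 1
G(6) = mex{1} = 0
G(7) = mex{0,0} = 1
G(8) = mex{1,1,0} = 2
G(9) = mex{2,0,1} = 3
G(10) = mex{3,1,0} = 2
G(11) = mex{2,0,1} = 3
G(12) = mex{3,1,0} = 2
G(13) = mex{2,0,1} = 3
G(14) = mex{3,1,0} = 2
G(15) = mex{2,2,1} = 0
G(16) = mex{0,3,2} = 1
G(17) = mex{1,2,3} = 0
G(18) = mex{0,3,2} = 1
G_A(18) = 1.
Heap B, S = {4, 5, 6, 8}:
G(0) = 0
G(1) = mex{} = 0
G(2) = mex{} = 0
G(3) = mex{} = 0
G(4) = mex{0} = 1
G(5) = mex{0,0} = 1
G(6) = mex{0,0,0} = 1
G(7) = mex{0,0,0} = 1
G(8) = mex{1,0,0,0} = 2
G(9) = mex{1,1,0,0} = 2
G(10) = mex{1,1,1,0} = 2
G_B(10) = 2.
Heap C, S = {2, 3, 4, 7, 9}:
G(0) = 0
G(1) = mex{} = 0
G(2) = mex{0} = 1
G(3) = mex{0,0} = 1
G(4) = mex{1,0,0} = 2
G(5) = mex{1,1,0} = 2
G(6) = mex{2,1,1} = 0
G(7) = mex{2,2,1,0} = 3
G(8) = mex{0,2,2,0} = 1
G(9) = mex{3,0,2,1,0} = 4
G(10) = mex{1,3,0,1,0} = 2
G(11) = mex{4,1,3,2,1} = 0
G(12) = mex{2,4,1,2,1} = 0
G(13) = mex{0,2,4,0,2} = 1
G(14) = mex{0,0,2,3,2} = 1
G_C(14) = 1.
Combined Grundy value = 1 ⊕ 2 ⊕ 1 = 2.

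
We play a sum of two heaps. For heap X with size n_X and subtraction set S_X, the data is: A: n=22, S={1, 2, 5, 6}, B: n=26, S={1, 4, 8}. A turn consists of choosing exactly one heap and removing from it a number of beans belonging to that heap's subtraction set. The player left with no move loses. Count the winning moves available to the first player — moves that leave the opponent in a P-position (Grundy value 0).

4

Heap A, S = {1, 2, 5, 6}:
G(0) = 0
G(1) = mex{0} = 1
G(2) = mex{1,0} = 2
G(3) = mex{2,1} = 0
G(4) = mex{0,2} = 1
G(5) = mex{1,0,0} = 2
G(6) = mex{2,1,1,0} = 3
G(7) = mex{3,2,2,1} = 0
G(8) = mex{0,3,0,2} = 1
G(9) = mex{1,0,1,0} = 2
G(10) = mex{2,1,2,1} = 0
G(11) = mex{0,2,3,2} = 1
G(12) = mex{1,0,0,3} = 2
G(13) = mex{2,1,1,0} = 3
G(14) = mex{3,2,2,1} = 0
G(15) = mex{0,3,0,2} = 1
G(16) = mex{1,0,1,0} = 2
G(17) = mex{2,1,2,1} = 0
G(18) = mex{0,2,3,2} = 1
G(19) = mex{1,0,0,3} = 2
G(20) = mex{2,1,1,0} = 3
G(21) = mex{3,2,2,1} = 0
G(22) = mex{0,3,0,2} = 1
G_A(22) = 1.
Heap B, S = {1, 4, 8}:
G(0) = 0
G(1) = mex{0} = 1
G(2) = mex{1} = 0
G(3) = mex{0} = 1
G(4) = mex{1,0} = 2
G(5) = mex{2,1} = 0
G(6) = mex{0,0} = 1
G(7) = mex{1,1} = 0
G(8) = mex{0,2,0} = 1
G(9) = mex{1,0,1} = 2
G(10) = mex{2,1,0} = 3
G(11) = mex{3,0,1} = 2
G(12) = mex{2,1,2} = 0
G(13) = mex{0,2,0} = 1
G(14) = mex{1,3,1} = 0
G(15) = mex{0,2,0} = 1
G(16) = mex{1,0,1} = 2
G(17) = mex{2,1,2} = 0
G(18) = mex{0,0,3} = 1
G(19) = mex{1,1,2} = 0
G(20) = mex{0,2,0} = 1
G(21) = mex{1,0,1} = 2
G(22) = mex{2,1,0} = 3
G(23) = mex{3,0,1} = 2
G(24) = mex{2,1,2} = 0
G(25) = mex{0,2,0} = 1
G(26) = mex{1,3,1} = 0
G_B(26) = 0.
Combined Grundy value = 1 ⊕ 0 = 1.
A winning move leaves total XOR = 0, i.e. changes one component's Grundy value g to g ⊕ X where X is the current total.
Heap A: need g' = 1⊕1 = 0. Options: 22−1→G=0, 22−2→G=3, 22−5→G=0, 22−6→G=2. Hits: 2.
Heap B: need g' = 0⊕1 = 1. Options: 26−1→G=1, 26−4→G=3, 26−8→G=1. Hits: 2.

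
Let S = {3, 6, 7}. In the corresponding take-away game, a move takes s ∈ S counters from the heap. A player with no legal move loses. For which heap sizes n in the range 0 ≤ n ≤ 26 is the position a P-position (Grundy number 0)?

0, 1, 2, 10, 11, 12, 20, 21, 22

n :  0  1  2  3  4  5  6  7  8  9 10 11 12 13 14 15 16 17 18 19 20 21 22 23 24 25 26
G :  0  0  0  1  1  1  2  2  2  3  0  0  0  1  1  1  2  2  2  3  0  0  0  1  1  1  2
P-positions are exactly the n with G(n) = 0.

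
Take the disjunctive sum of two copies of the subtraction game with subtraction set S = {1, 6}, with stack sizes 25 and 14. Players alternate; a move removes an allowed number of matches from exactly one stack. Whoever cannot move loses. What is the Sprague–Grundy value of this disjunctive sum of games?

0

All stacks use S = {1, 6}:
G(0) = 0
G(1) = mex{0} = 1
G(2) = mex{1} = 0
G(3) = mex{0} = 1
G(4) = mex{1} = 0
G(5) = mex{0} = 1
G(6) = mex{1,0} = 2
G(7) = mex{2,1} = 0
G(8) = mex{0,0} = 1
G(9) = mex{1,1} = 0
G(10) = mex{0,0} = 1
G(11) = mex{1,1} = 0
G(12) = mex{0,2} = 1
G(13) = mex{1,0} = 2
G(14) = mex{2,1} = 0
G(15) = mex{0,0} = 1
G(16) = mex{1,1} = 0
G(17) = mex{0,0} = 1
G(18) = mex{1,1} = 0
G(19) = mex{0,2} = 1
G(20) = mex{1,0} = 2
G(21) = mex{2,1} = 0
G(22) = mex{0,0} = 1
G(23) = mex{1,1} = 0
G(24) = mex{0,0} = 1
G(25) = mex{1,1} = 0
Stack A: G(25) = 0.
Stack B: G(14) = 0.
Combined Grundy value = 0 ⊕ 0 = 0.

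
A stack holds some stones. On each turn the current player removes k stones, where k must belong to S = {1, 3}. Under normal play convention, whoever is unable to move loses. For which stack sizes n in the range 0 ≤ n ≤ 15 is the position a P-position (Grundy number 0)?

n :  0  1  2  3  4  5  6  7  8  9 10 11 12 13 14 15
G :  0  1  0  1  0  1  0  1  0  1  0  1  0  1  0  1
P-positions are exactly the n with G(n) = 0.

0, 2, 4, 6, 8, 10, 12, 14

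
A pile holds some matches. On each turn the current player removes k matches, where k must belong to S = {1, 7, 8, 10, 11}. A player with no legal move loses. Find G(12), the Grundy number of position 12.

2

G(0) = 0
G(1) = mex{0} = 1
G(2) = mex{1} = 0
G(3) = mex{0} = 1
G(4) = mex{1} = 0
G(5) = mex{0} = 1
G(6) = mex{1} = 0
G(7) = mex{0,0} = 1
G(8) = mex{1,1,0} = 2
G(9) = mex{2,0,1} = 3
G(10) = mex{3,1,0,0} = 2
G(11) = mex{2,0,1,1,0} = 3
G(12) = mex{3,1,0,0,1} = 2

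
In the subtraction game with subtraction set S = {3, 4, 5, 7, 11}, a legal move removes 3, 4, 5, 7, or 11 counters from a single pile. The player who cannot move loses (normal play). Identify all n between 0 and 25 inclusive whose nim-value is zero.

G(0) = 0
G(1) = mex{} = 0
G(2) = mex{} = 0
G(3) = mex{0} = 1
G(4) = mex{0,0} = 1
G(5) = mex{0,0,0} = 1
G(6) = mex{1,0,0} = 2
G(7) = mex{1,1,0,0} = 2
G(8) = mex{1,1,1,0} = 2
G(9) = mex{2,1,1,0} = 3
G(10) = mex{2,2,1,1} = 0
G(11) = mex{2,2,2,1,0} = 3
G(12) = mex{3,2,2,1,0} = 4
G(13) = mex{0,3,2,2,0} = 1
G(14) = mex{3,0,3,2,1} = 4
G(15) = mex{4,3,0,2,1} = 5
G(16) = mex{1,4,3,3,1} = 0
G(17) = mex{4,1,4,0,2} = 3
G(18) = mex{5,4,1,3,2} = 0
G(19) = mex{0,5,4,4,2} = 1
G(20) = mex{3,0,5,1,3} = 2
G(21) = mex{0,3,0,4,0} = 1
G(22) = mex{1,0,3,5,3} = 2
G(23) = mex{2,1,0,0,4} = 3
G(24) = mex{1,2,1,3,1} = 0
G(25) = mex{2,1,2,0,4} = 3
P-positions are exactly the n with G(n) = 0.

0, 1, 2, 10, 16, 18, 24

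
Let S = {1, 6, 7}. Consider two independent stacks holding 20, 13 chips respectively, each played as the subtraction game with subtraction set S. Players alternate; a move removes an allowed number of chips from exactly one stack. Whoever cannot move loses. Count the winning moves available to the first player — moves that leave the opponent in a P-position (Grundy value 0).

All stacks use S = {1, 6, 7}:
n :  0  1  2  3  4  5  6  7  8  9 10 11 12 13 14 15 16 17 18 19 20
G :  0  1  0  1  0  1  2  3  2  3  2  3  0  1  0  1  0  1  2  3  2
Stack A: G(20) = 2.
Stack B: G(13) = 1.
Combined Grundy value = 2 ⊕ 1 = 3.
A winning move leaves total XOR = 0, i.e. changes one component's Grundy value g to g ⊕ X where X is the current total.
Stack A: need g' = 2⊕3 = 1. Options: 20−1→G=3, 20−6→G=0, 20−7→G=1. Hits: 1.
Stack B: need g' = 1⊕3 = 2. Options: 13−1→G=0, 13−6→G=3, 13−7→G=2. Hits: 1.

2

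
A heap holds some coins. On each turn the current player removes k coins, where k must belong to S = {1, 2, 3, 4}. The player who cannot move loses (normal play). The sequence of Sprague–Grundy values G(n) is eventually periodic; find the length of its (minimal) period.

G(0) = 0
G(1) = mex{0} = 1
G(2) = mex{1,0} = 2
G(3) = mex{2,1,0} = 3
G(4) = mex{3,2,1,0} = 4
G(5) = mex{4,3,2,1} = 0
G(6) = mex{0,4,3,2} = 1
G(7) = mex{1,0,4,3} = 2
G(8) = mex{2,1,0,4} = 3
G(9) = mex{3,2,1,0} = 4
G(10) = mex{4,3,2,1} = 0
G(11) = mex{0,4,3,2} = 1
G(12) = mex{1,0,4,3} = 2
G(13) = mex{2,1,0,4} = 3
G(14) = mex{3,2,1,0} = 4
G(n+5) = G(n) holds for n = 0,…,3 (a full window of length max(S) = 4), so the sequence is purely periodic with period 5.

5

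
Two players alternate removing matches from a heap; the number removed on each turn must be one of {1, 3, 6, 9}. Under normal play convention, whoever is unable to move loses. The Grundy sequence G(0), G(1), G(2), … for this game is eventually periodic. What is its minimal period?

12

n :  0  1  2  3  4  5  6  7  8  9 10 11 12 13 14 15 16 17 18 19 20 21 22 23 24 25
G :  0  1  0  1  0  1  2  3  2  3  2  3  0  1  0  1  0  1  2  3  2  3  2  3  0  1
G(n+12) = G(n) holds for n = 0,…,8 (a full window of length max(S) = 9), so the sequence is purely periodic with period 12.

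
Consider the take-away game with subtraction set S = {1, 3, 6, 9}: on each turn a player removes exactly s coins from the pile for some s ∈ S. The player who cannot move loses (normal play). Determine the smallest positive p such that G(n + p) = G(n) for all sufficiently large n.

n :  0  1  2  3  4  5  6  7  8  9 10 11 12 13 14 15 16 17 18 19 20 21 22 23 24 25
G :  0  1  0  1  0  1  2  3  2  3  2  3  0  1  0  1  0  1  2  3  2  3  2  3  0  1
G(n+12) = G(n) holds for n = 0,…,8 (a full window of length max(S) = 9), so the sequence is purely periodic with period 12.

12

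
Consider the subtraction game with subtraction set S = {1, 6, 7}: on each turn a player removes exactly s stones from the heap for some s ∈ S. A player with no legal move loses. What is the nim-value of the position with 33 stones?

3

G(0) = 0
G(1) = mex{0} = 1
G(2) = mex{1} = 0
G(3) = mex{0} = 1
G(4) = mex{1} = 0
G(5) = mex{0} = 1
G(6) = mex{1,0} = 2
G(7) = mex{2,1,0} = 3
G(8) = mex{3,0,1} = 2
G(9) = mex{2,1,0} = 3
G(10) = mex{3,0,1} = 2
G(11) = mex{2,1,0} = 3
G(12) = mex{3,2,1} = 0
G(13) = mex{0,3,2} = 1
G(14) = mex{1,2,3} = 0
G(15) = mex{0,3,2} = 1
G(16) = mex{1,2,3} = 0
G(17) = mex{0,3,2} = 1
G(18) = mex{1,0,3} = 2
G(19) = mex{2,1,0} = 3
G(20) = mex{3,0,1} = 2
G(21) = mex{2,1,0} = 3
G(22) = mex{3,0,1} = 2
G(23) = mex{2,1,0} = 3
G(24) = mex{3,2,1} = 0
G(25) = mex{0,3,2} = 1
G(26) = mex{1,2,3} = 0
G(27) = mex{0,3,2} = 1
G(28) = mex{1,2,3} = 0
G(29) = mex{0,3,2} = 1
G(30) = mex{1,0,3} = 2
G(31) = mex{2,1,0} = 3
G(32) = mex{3,0,1} = 2
G(33) = mex{2,1,0} = 3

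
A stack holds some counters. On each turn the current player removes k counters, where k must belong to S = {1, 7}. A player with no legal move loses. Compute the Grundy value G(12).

0

n :  0  1  2  3  4  5  6  7  8  9 10 11 12
G :  0  1  0  1  0  1  0  1  0  1  0  1  0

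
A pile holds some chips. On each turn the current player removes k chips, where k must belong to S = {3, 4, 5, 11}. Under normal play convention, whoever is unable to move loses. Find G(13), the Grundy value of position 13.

1

G(0) = 0
G(1) = mex{} = 0
G(2) = mex{} = 0
G(3) = mex{0} = 1
G(4) = mex{0,0} = 1
G(5) = mex{0,0,0} = 1
G(6) = mex{1,0,0} = 2
G(7) = mex{1,1,0} = 2
G(8) = mex{1,1,1} = 0
G(9) = mex{2,1,1} = 0
G(10) = mex{2,2,1} = 0
G(11) = mex{0,2,2,0} = 1
G(12) = mex{0,0,2,0} = 1
G(13) = mex{0,0,0,0} = 1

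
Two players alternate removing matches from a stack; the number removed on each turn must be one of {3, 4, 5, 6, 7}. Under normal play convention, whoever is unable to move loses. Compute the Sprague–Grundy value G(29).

3

G(0) = 0
G(1) = mex{} = 0
G(2) = mex{} = 0
G(3) = mex{0} = 1
G(4) = mex{0,0} = 1
G(5) = mex{0,0,0} = 1
G(6) = mex{1,0,0,0} = 2
G(7) = mex{1,1,0,0,0} = 2
G(8) = mex{1,1,1,0,0} = 2
G(9) = mex{2,1,1,1,0} = 3
G(10) = mex{2,2,1,1,1} = 0
G(11) = mex{2,2,2,1,1} = 0
G(12) = mex{3,2,2,2,1} = 0
G(13) = mex{0,3,2,2,2} = 1
G(14) = mex{0,0,3,2,2} = 1
G(15) = mex{0,0,0,3,2} = 1
G(16) = mex{1,0,0,0,3} = 2
G(17) = mex{1,1,0,0,0} = 2
G(18) = mex{1,1,1,0,0} = 2
G(19) = mex{2,1,1,1,0} = 3
G(20) = mex{2,2,1,1,1} = 0
G(21) = mex{2,2,2,1,1} = 0
G(22) = mex{3,2,2,2,1} = 0
G(23) = mex{0,3,2,2,2} = 1
G(24) = mex{0,0,3,2,2} = 1
G(25) = mex{0,0,0,3,2} = 1
G(26) = mex{1,0,0,0,3} = 2
G(27) = mex{1,1,0,0,0} = 2
G(28) = mex{1,1,1,0,0} = 2
G(29) = mex{2,1,1,1,0} = 3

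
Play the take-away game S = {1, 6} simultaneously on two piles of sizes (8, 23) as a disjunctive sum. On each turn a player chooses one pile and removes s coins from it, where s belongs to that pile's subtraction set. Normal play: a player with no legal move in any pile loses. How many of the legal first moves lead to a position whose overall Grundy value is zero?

All piles use S = {1, 6}:
n :  0  1  2  3  4  5  6  7  8  9 10 11 12 13 14 15 16 17 18 19 20 21 22 23
G :  0  1  0  1  0  1  2  0  1  0  1  0  1  2  0  1  0  1  0  1  2  0  1  0
Pile A: G(8) = 1.
Pile B: G(23) = 0.
Combined Grundy value = 1 ⊕ 0 = 1.
A winning move leaves total XOR = 0, i.e. changes one component's Grundy value g to g ⊕ X where X is the current total.
Pile A: need g' = 1⊕1 = 0. Options: 8−1→G=0, 8−6→G=0. Hits: 2.
Pile B: need g' = 0⊕1 = 1. Options: 23−1→G=1, 23−6→G=1. Hits: 2.

4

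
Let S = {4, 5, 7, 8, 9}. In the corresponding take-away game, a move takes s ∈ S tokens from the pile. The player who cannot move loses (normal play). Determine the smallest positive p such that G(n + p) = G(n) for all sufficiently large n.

G(0) = 0
G(1) = mex{} = 0
G(2) = mex{} = 0
G(3) = mex{} = 0
G(4) = mex{0} = 1
G(5) = mex{0,0} = 1
G(6) = mex{0,0} = 1
G(7) = mex{0,0,0} = 1
G(8) = mex{1,0,0,0} = 2
G(9) = mex{1,1,0,0,0} = 2
G(10) = mex{1,1,0,0,0} = 2
G(11) = mex{1,1,1,0,0} = 2
G(12) = mex{2,1,1,1,0} = 3
G(13) = mex{2,2,1,1,1} = 0
G(14) = mex{2,2,1,1,1} = 0
G(15) = mex{2,2,2,1,1} = 0
G(16) = mex{3,2,2,2,1} = 0
G(17) = mex{0,3,2,2,2} = 1
G(18) = mex{0,0,2,2,2} = 1
G(19) = mex{0,0,3,2,2} = 1
G(20) = mex{0,0,0,3,2} = 1
G(21) = mex{1,0,0,0,3} = 2
G(22) = mex{1,1,0,0,0} = 2
G(23) = mex{1,1,0,0,0} = 2
G(24) = mex{1,1,1,0,0} = 2
G(25) = mex{2,1,1,1,0} = 3
G(26) = mex{2,2,1,1,1} = 0
G(27) = mex{2,2,1,1,1} = 0
G(n+13) = G(n) holds for n = 0,…,8 (a full window of length max(S) = 9), so the sequence is purely periodic with period 13.

13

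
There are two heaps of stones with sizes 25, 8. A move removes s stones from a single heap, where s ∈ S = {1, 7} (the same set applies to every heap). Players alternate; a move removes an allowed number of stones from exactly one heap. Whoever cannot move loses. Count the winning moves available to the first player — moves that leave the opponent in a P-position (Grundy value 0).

All heaps use S = {1, 7}:
G(0) = 0
G(1) = mex{0} = 1
G(2) = mex{1} = 0
G(3) = mex{0} = 1
G(4) = mex{1} = 0
G(5) = mex{0} = 1
G(6) = mex{1} = 0
G(7) = mex{0,0} = 1
G(8) = mex{1,1} = 0
G(9) = mex{0,0} = 1
G(10) = mex{1,1} = 0
G(11) = mex{0,0} = 1
G(12) = mex{1,1} = 0
G(13) = mex{0,0} = 1
G(14) = mex{1,1} = 0
G(15) = mex{0,0} = 1
G(16) = mex{1,1} = 0
G(17) = mex{0,0} = 1
G(18) = mex{1,1} = 0
G(19) = mex{0,0} = 1
G(20) = mex{1,1} = 0
G(21) = mex{0,0} = 1
G(22) = mex{1,1} = 0
G(23) = mex{0,0} = 1
G(24) = mex{1,1} = 0
G(25) = mex{0,0} = 1
Heap A: G(25) = 1.
Heap B: G(8) = 0.
Combined Grundy value = 1 ⊕ 0 = 1.
A winning move leaves total XOR = 0, i.e. changes one component's Grundy value g to g ⊕ X where X is the current total.
Heap A: need g' = 1⊕1 = 0. Options: 25−1→G=0, 25−7→G=0. Hits: 2.
Heap B: need g' = 0⊕1 = 1. Options: 8−1→G=1, 8−7→G=1. Hits: 2.

4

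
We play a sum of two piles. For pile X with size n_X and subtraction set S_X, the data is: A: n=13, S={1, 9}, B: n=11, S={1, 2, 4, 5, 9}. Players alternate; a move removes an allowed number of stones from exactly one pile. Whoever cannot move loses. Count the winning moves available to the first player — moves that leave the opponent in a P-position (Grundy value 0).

Pile A, S = {1, 9}:
n :  0  1  2  3  4  5  6  7  8  9 10 11 12 13
G :  0  1  0  1  0  1  0  1  0  1  0  1  0  1
G_A(13) = 1.
Pile B, S = {1, 2, 4, 5, 9}:
G(0) = 0
G(1) = mex{0} = 1
G(2) = mex{1,0} = 2
G(3) = mex{2,1} = 0
G(4) = mex{0,2,0} = 1
G(5) = mex{1,0,1,0} = 2
G(6) = mex{2,1,2,1} = 0
G(7) = mex{0,2,0,2} = 1
G(8) = mex{1,0,1,0} = 2
G(9) = mex{2,1,2,1,0} = 3
G(10) = mex{3,2,0,2,1} = 4
G(11) = mex{4,3,1,0,2} = 5
G_B(11) = 5.
Combined Grundy value = 1 ⊕ 5 = 4.
A winning move leaves total XOR = 0, i.e. changes one component's Grundy value g to g ⊕ X where X is the current total.
Pile A: need g' = 1⊕4 = 5. Options: 13−1→G=0, 13−9→G=0. Hits: 0.
Pile B: need g' = 5⊕4 = 1. Options: 11−1→G=4, 11−2→G=3, 11−4→G=1, 11−5→G=0, 11−9→G=2. Hits: 1.

1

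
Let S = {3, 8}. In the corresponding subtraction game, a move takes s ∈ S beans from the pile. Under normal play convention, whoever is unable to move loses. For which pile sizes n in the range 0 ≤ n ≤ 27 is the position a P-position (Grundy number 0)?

0, 1, 2, 6, 7, 11, 12, 13, 17, 18, 22, 23, 24

n :  0  1  2  3  4  5  6  7  8  9 10 11 12 13 14 15 16 17 18 19 20 21 22 23 24 25 26 27
G :  0  0  0  1  1  1  0  0  2  1  1  0  0  0  1  1  1  0  0  2  1  1  0  0  0  1  1  1
P-positions are exactly the n with G(n) = 0.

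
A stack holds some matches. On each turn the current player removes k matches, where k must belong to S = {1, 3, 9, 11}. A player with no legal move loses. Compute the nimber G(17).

1

n :  0  1  2  3  4  5  6  7  8  9 10 11 12 13 14 15 16 17
G :  0  1  0  1  0  1  0  1  0  1  0  1  0  1  0  1  0  1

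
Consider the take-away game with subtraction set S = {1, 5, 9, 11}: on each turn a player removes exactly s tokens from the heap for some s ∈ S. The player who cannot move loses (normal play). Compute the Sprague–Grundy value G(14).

0

n :  0  1  2  3  4  5  6  7  8  9 10 11 12 13 14
G :  0  1  0  1  0  1  0  1  0  1  0  1  0  1  0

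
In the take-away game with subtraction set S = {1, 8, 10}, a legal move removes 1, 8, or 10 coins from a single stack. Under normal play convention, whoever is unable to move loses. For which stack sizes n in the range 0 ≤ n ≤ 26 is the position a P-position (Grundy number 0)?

n :  0  1  2  3  4  5  6  7  8  9 10 11 12 13 14 15 16 17 18 19 20 21 22 23 24 25 26
G :  0  1  0  1  0  1  0  1  2  0  1  0  1  0  1  0  1  2  0  1  0  1  0  1  0  1  2
P-positions are exactly the n with G(n) = 0.

0, 2, 4, 6, 9, 11, 13, 15, 18, 20, 22, 24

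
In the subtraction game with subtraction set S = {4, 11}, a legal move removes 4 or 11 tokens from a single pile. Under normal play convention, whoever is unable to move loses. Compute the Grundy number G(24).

G(0) = 0
G(1) = mex{} = 0
G(2) = mex{} = 0
G(3) = mex{} = 0
G(4) = mex{0} = 1
G(5) = mex{0} = 1
G(6) = mex{0} = 1
G(7) = mex{0} = 1
G(8) = mex{1} = 0
G(9) = mex{1} = 0
G(10) = mex{1} = 0
G(11) = mex{1,0} = 2
G(12) = mex{0,0} = 1
G(13) = mex{0,0} = 1
G(14) = mex{0,0} = 1
G(15) = mex{2,1} = 0
G(16) = mex{1,1} = 0
G(17) = mex{1,1} = 0
G(18) = mex{1,1} = 0
G(19) = mex{0,0} = 1
G(20) = mex{0,0} = 1
G(21) = mex{0,0} = 1
G(22) = mex{0,2} = 1
G(23) = mex{1,1} = 0
G(24) = mex{1,1} = 0

0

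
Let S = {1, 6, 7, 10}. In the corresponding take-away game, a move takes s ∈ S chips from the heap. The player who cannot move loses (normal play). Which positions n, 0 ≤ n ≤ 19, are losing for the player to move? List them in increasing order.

G(0) = 0
G(1) = mex{0} = 1
G(2) = mex{1} = 0
G(3) = mex{0} = 1
G(4) = mex{1} = 0
G(5) = mex{0} = 1
G(6) = mex{1,0} = 2
G(7) = mex{2,1,0} = 3
G(8) = mex{3,0,1} = 2
G(9) = mex{2,1,0} = 3
G(10) = mex{3,0,1,0} = 2
G(11) = mex{2,1,0,1} = 3
G(12) = mex{3,2,1,0} = 4
G(13) = mex{4,3,2,1} = 0
G(14) = mex{0,2,3,0} = 1
G(15) = mex{1,3,2,1} = 0
G(16) = mex{0,2,3,2} = 1
G(17) = mex{1,3,2,3} = 0
G(18) = mex{0,4,3,2} = 1
G(19) = mex{1,0,4,3} = 2
P-positions are exactly the n with G(n) = 0.

0, 2, 4, 13, 15, 17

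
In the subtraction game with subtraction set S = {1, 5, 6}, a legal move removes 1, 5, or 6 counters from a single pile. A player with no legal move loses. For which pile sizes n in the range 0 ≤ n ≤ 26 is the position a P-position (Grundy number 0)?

0, 2, 4, 11, 13, 15, 22, 24, 26

G(0) = 0
G(1) = mex{0} = 1
G(2) = mex{1} = 0
G(3) = mex{0} = 1
G(4) = mex{1} = 0
G(5) = mex{0,0} = 1
G(6) = mex{1,1,0} = 2
G(7) = mex{2,0,1} = 3
G(8) = mex{3,1,0} = 2
G(9) = mex{2,0,1} = 3
G(10) = mex{3,1,0} = 2
G(11) = mex{2,2,1} = 0
G(12) = mex{0,3,2} = 1
G(13) = mex{1,2,3} = 0
G(14) = mex{0,3,2} = 1
G(15) = mex{1,2,3} = 0
G(16) = mex{0,0,2} = 1
G(17) = mex{1,1,0} = 2
G(18) = mex{2,0,1} = 3
G(19) = mex{3,1,0} = 2
G(20) = mex{2,0,1} = 3
G(21) = mex{3,1,0} = 2
G(22) = mex{2,2,1} = 0
G(23) = mex{0,3,2} = 1
G(24) = mex{1,2,3} = 0
G(25) = mex{0,3,2} = 1
G(26) = mex{1,2,3} = 0
P-positions are exactly the n with G(n) = 0.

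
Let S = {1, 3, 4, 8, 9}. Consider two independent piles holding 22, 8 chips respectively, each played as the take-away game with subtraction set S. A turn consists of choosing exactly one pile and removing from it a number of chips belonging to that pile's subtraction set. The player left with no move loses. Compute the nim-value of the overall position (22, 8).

All piles use S = {1, 3, 4, 8, 9}:
n :  0  1  2  3  4  5  6  7  8  9 10 11 12 13 14 15 16 17 18 19 20 21 22
G :  0  1  0  1  2  3  2  0  1  4  3  2  0  1  0  1  2  3  2  0  1  4  3
Pile A: G(22) = 3.
Pile B: G(8) = 1.
Combined Grundy value = 3 ⊕ 1 = 2.

2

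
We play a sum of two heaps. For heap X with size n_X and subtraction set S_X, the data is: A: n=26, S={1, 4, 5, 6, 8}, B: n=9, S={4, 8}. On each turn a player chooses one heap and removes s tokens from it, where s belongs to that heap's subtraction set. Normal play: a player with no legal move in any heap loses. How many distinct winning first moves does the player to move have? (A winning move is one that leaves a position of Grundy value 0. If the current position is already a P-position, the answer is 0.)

Heap A, S = {1, 4, 5, 6, 8}:
n :  0  1  2  3  4  5  6  7  8  9 10 11 12 13 14 15 16 17 18 19 20 21 22 23 24 25 26
G :  0  1  0  1  2  3  2  3  4  0  1  0  1  2  3  2  3  4  0  1  0  1  2  3  2  3  4
G_A(26) = 4.
Heap B, S = {4, 8}:
G(0) = 0
G(1) = mex{} = 0
G(2) = mex{} = 0
G(3) = mex{} = 0
G(4) = mex{0} = 1
G(5) = mex{0} = 1
G(6) = mex{0} = 1
G(7) = mex{0} = 1
G(8) = mex{1,0} = 2
G(9) = mex{1,0} = 2
G_B(9) = 2.
Combined Grundy value = 4 ⊕ 2 = 6.
A winning move leaves total XOR = 0, i.e. changes one component's Grundy value g to g ⊕ X where X is the current total.
Heap A: need g' = 4⊕6 = 2. Options: 26−1→G=3, 26−4→G=2, 26−5→G=1, 26−6→G=0, 26−8→G=0. Hits: 1.
Heap B: need g' = 2⊕6 = 4. Options: 9−4→G=1, 9−8→G=0. Hits: 0.

1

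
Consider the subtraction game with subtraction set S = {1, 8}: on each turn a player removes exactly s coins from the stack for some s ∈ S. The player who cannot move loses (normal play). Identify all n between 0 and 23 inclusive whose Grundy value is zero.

0, 2, 4, 6, 9, 11, 13, 15, 18, 20, 22

G(0) = 0
G(1) = mex{0} = 1
G(2) = mex{1} = 0
G(3) = mex{0} = 1
G(4) = mex{1} = 0
G(5) = mex{0} = 1
G(6) = mex{1} = 0
G(7) = mex{0} = 1
G(8) = mex{1,0} = 2
G(9) = mex{2,1} = 0
G(10) = mex{0,0} = 1
G(11) = mex{1,1} = 0
G(12) = mex{0,0} = 1
G(13) = mex{1,1} = 0
G(14) = mex{0,0} = 1
G(15) = mex{1,1} = 0
G(16) = mex{0,2} = 1
G(17) = mex{1,0} = 2
G(18) = mex{2,1} = 0
G(19) = mex{0,0} = 1
G(20) = mex{1,1} = 0
G(21) = mex{0,0} = 1
G(22) = mex{1,1} = 0
G(23) = mex{0,0} = 1
P-positions are exactly the n with G(n) = 0.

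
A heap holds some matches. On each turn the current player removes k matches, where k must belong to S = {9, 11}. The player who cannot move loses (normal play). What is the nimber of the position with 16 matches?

G(0) = 0
G(1) = mex{} = 0
G(2) = mex{} = 0
G(3) = mex{} = 0
G(4) = mex{} = 0
G(5) = mex{} = 0
G(6) = mex{} = 0
G(7) = mex{} = 0
G(8) = mex{} = 0
G(9) = mex{0} = 1
G(10) = mex{0} = 1
G(11) = mex{0,0} = 1
G(12) = mex{0,0} = 1
G(13) = mex{0,0} = 1
G(14) = mex{0,0} = 1
G(15) = mex{0,0} = 1
G(16) = mex{0,0} = 1

1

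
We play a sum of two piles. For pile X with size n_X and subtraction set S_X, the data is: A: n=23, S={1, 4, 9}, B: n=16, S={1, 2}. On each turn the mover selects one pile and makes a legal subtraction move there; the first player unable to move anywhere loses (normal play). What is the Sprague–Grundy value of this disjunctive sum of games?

0

Pile A, S = {1, 4, 9}:
G(0) = 0
G(1) = mex{0} = 1
G(2) = mex{1} = 0
G(3) = mex{0} = 1
G(4) = mex{1,0} = 2
G(5) = mex{2,1} = 0
G(6) = mex{0,0} = 1
G(7) = mex{1,1} = 0
G(8) = mex{0,2} = 1
G(9) = mex{1,0,0} = 2
G(10) = mex{2,1,1} = 0
G(11) = mex{0,0,0} = 1
G(12) = mex{1,1,1} = 0
G(13) = mex{0,2,2} = 1
G(14) = mex{1,0,0} = 2
G(15) = mex{2,1,1} = 0
G(16) = mex{0,0,0} = 1
G(17) = mex{1,1,1} = 0
G(18) = mex{0,2,2} = 1
G(19) = mex{1,0,0} = 2
G(20) = mex{2,1,1} = 0
G(21) = mex{0,0,0} = 1
G(22) = mex{1,1,1} = 0
G(23) = mex{0,2,2} = 1
G_A(23) = 1.
Pile B, S = {1, 2}:
n :  0  1  2  3  4  5  6  7  8  9 10 11 12 13 14 15 16
G :  0  1  2  0  1  2  0  1  2  0  1  2  0  1  2  0  1
G_B(16) = 1.
Combined Grundy value = 1 ⊕ 1 = 0.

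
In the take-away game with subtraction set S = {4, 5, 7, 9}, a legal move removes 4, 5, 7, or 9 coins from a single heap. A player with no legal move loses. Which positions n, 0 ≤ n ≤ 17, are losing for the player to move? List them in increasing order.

n :  0  1  2  3  4  5  6  7  8  9 10 11 12 13 14 15 16 17
G :  0  0  0  0  1  1  1  1  2  2  2  2  3  0  0  0  0  1
P-positions are exactly the n with G(n) = 0.

0, 1, 2, 3, 13, 14, 15, 16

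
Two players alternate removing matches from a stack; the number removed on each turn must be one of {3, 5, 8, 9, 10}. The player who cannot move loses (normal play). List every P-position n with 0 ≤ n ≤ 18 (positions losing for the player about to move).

n :  0  1  2  3  4  5  6  7  8  9 10 11 12 13 14 15 16 17 18
G :  0  0  0  1  1  1  2  2  2  3  3  3  4  0  0  0  1  1  1
P-positions are exactly the n with G(n) = 0.

0, 1, 2, 13, 14, 15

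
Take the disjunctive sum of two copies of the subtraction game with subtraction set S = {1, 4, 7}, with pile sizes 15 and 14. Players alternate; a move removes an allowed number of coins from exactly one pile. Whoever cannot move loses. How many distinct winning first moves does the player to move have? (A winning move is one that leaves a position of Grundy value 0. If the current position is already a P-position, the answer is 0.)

3

All piles use S = {1, 4, 7}:
n :  0  1  2  3  4  5  6  7  8  9 10 11 12 13 14 15
G :  0  1  0  1  2  0  1  2  0  1  0  1  2  0  1  2
Pile A: G(15) = 2.
Pile B: G(14) = 1.
Combined Grundy value = 2 ⊕ 1 = 3.
A winning move leaves total XOR = 0, i.e. changes one component's Grundy value g to g ⊕ X where X is the current total.
Pile A: need g' = 2⊕3 = 1. Options: 15−1→G=1, 15−4→G=1, 15−7→G=0. Hits: 2.
Pile B: need g' = 1⊕3 = 2. Options: 14−1→G=0, 14−4→G=0, 14−7→G=2. Hits: 1.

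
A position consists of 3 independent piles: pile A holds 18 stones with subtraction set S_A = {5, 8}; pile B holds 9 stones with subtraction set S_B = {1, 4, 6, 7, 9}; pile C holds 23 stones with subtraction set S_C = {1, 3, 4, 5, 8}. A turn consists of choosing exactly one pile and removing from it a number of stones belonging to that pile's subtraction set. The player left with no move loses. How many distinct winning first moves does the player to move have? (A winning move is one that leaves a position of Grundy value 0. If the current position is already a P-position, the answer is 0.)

Pile A, S = {5, 8}:
n :  0  1  2  3  4  5  6  7  8  9 10 11 12 13 14 15 16 17 18
G :  0  0  0  0  0  1  1  1  1  1  2  2  2  0  0  0  0  0  1
G_A(18) = 1.
Pile B, S = {1, 4, 6, 7, 9}:
G(0) = 0
G(1) = mex{0} = 1
G(2) = mex{1} = 0
G(3) = mex{0} = 1
G(4) = mex{1,0} = 2
G(5) = mex{2,1} = 0
G(6) = mex{0,0,0} = 1
G(7) = mex{1,1,1,0} = 2
G(8) = mex{2,2,0,1} = 3
G(9) = mex{3,0,1,0,0} = 2
G_B(9) = 2.
Pile C, S = {1, 3, 4, 5, 8}:
G(0) = 0
G(1) = mex{0} = 1
G(2) = mex{1} = 0
G(3) = mex{0,0} = 1
G(4) = mex{1,1,0} = 2
G(5) = mex{2,0,1,0} = 3
G(6) = mex{3,1,0,1} = 2
G(7) = mex{2,2,1,0} = 3
G(8) = mex{3,3,2,1,0} = 4
G(9) = mex{4,2,3,2,1} = 0
G(10) = mex{0,3,2,3,0} = 1
G(11) = mex{1,4,3,2,1} = 0
G(12) = mex{0,0,4,3,2} = 1
G(13) = mex{1,1,0,4,3} = 2
G(14) = mex{2,0,1,0,2} = 3
G(15) = mex{3,1,0,1,3} = 2
G(16) = mex{2,2,1,0,4} = 3
G(17) = mex{3,3,2,1,0} = 4
G(18) = mex{4,2,3,2,1} = 0
G(19) = mex{0,3,2,3,0} = 1
G(20) = mex{1,4,3,2,1} = 0
G(21) = mex{0,0,4,3,2} = 1
G(22) = mex{1,1,0,4,3} = 2
G(23) = mex{2,0,1,0,2} = 3
G_C(23) = 3.
Combined Grundy value = 1 ⊕ 2 ⊕ 3 = 0.
A winning move leaves total XOR = 0, i.e. changes one component's Grundy value g to g ⊕ X where X is the current total.
Pile A: target g' = 1⊕0 = 1, but every legal move changes the Grundy value (mex property), so 0 moves.
Pile B: target g' = 2⊕0 = 2, but every legal move changes the Grundy value (mex property), so 0 moves.
Pile C: target g' = 3⊕0 = 3, but every legal move changes the Grundy value (mex property), so 0 moves.

0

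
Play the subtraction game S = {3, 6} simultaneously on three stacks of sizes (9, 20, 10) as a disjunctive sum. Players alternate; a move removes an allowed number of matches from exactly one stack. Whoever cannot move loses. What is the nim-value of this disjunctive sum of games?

0

All stacks use S = {3, 6}:
G(0) = 0
G(1) = mex{} = 0
G(2) = mex{} = 0
G(3) = mex{0} = 1
G(4) = mex{0} = 1
G(5) = mex{0} = 1
G(6) = mex{1,0} = 2
G(7) = mex{1,0} = 2
G(8) = mex{1,0} = 2
G(9) = mex{2,1} = 0
G(10) = mex{2,1} = 0
G(11) = mex{2,1} = 0
G(12) = mex{0,2} = 1
G(13) = mex{0,2} = 1
G(14) = mex{0,2} = 1
G(15) = mex{1,0} = 2
G(16) = mex{1,0} = 2
G(17) = mex{1,0} = 2
G(18) = mex{2,1} = 0
G(19) = mex{2,1} = 0
G(20) = mex{2,1} = 0
Stack A: G(9) = 0.
Stack B: G(20) = 0.
Stack C: G(10) = 0.
Combined Grundy value = 0 ⊕ 0 ⊕ 0 = 0.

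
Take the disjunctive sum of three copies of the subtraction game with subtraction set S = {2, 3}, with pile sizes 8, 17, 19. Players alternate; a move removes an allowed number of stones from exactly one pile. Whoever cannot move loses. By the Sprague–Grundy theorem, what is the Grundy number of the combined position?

2

All piles use S = {2, 3}:
n :  0  1  2  3  4  5  6  7  8  9 10 11 12 13 14 15 16 17 18 19
G :  0  0  1  1  2  0  0  1  1  2  0  0  1  1  2  0  0  1  1  2
Pile A: G(8) = 1.
Pile B: G(17) = 1.
Pile C: G(19) = 2.
Combined Grundy value = 1 ⊕ 1 ⊕ 2 = 2.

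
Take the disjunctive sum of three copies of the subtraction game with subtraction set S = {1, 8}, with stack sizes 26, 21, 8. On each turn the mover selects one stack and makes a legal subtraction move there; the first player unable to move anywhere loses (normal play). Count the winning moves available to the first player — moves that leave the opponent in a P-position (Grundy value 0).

2

All stacks use S = {1, 8}:
G(0) = 0
G(1) = mex{0} = 1
G(2) = mex{1} = 0
G(3) = mex{0} = 1
G(4) = mex{1} = 0
G(5) = mex{0} = 1
G(6) = mex{1} = 0
G(7) = mex{0} = 1
G(8) = mex{1,0} = 2
G(9) = mex{2,1} = 0
G(10) = mex{0,0} = 1
G(11) = mex{1,1} = 0
G(12) = mex{0,0} = 1
G(13) = mex{1,1} = 0
G(14) = mex{0,0} = 1
G(15) = mex{1,1} = 0
G(16) = mex{0,2} = 1
G(17) = mex{1,0} = 2
G(18) = mex{2,1} = 0
G(19) = mex{0,0} = 1
G(20) = mex{1,1} = 0
G(21) = mex{0,0} = 1
G(22) = mex{1,1} = 0
G(23) = mex{0,0} = 1
G(24) = mex{1,1} = 0
G(25) = mex{0,2} = 1
G(26) = mex{1,0} = 2
Stack A: G(26) = 2.
Stack B: G(21) = 1.
Stack C: G(8) = 2.
Combined Grundy value = 2 ⊕ 1 ⊕ 2 = 1.
A winning move leaves total XOR = 0, i.e. changes one component's Grundy value g to g ⊕ X where X is the current total.
Stack A: need g' = 2⊕1 = 3. Options: 26−1→G=1, 26−8→G=0. Hits: 0.
Stack B: need g' = 1⊕1 = 0. Options: 21−1→G=0, 21−8→G=0. Hits: 2.
Stack C: need g' = 2⊕1 = 3. Options: 8−1→G=1, 8−8→G=0. Hits: 0.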